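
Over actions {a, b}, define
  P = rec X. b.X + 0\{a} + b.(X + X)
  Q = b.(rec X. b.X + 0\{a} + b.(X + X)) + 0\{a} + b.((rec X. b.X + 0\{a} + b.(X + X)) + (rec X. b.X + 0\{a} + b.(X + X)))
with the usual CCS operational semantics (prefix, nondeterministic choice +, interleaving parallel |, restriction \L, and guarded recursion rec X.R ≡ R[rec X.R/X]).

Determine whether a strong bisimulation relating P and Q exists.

P ~ Q

LTS(P): 2 reachable states
  s0 = rec X. b.X + 0\{a} + b.(X + X) :: —b→ s0, —b→ s1
  s1 = (rec X. b.X + 0\{a} + b.(X + X)) + (rec X. b.X + 0\{a} + b.(X + X)) :: —b→ s0, —b→ s1
LTS(Q): 3 reachable states
  t0 = b.(rec X. b.X + 0\{a} + b.(X + X)) + 0\{a} + b.((rec X. b.X + 0\{a} + b.(X + X)) + (rec X. b.X + 0\{a} + b.(X + X))) :: —b→ t1, —b→ t2
  t1 = (rec X. b.X + 0\{a} + b.(X + X)) + (rec X. b.X + 0\{a} + b.(X + X)) :: —b→ t1, —b→ t2
  t2 = rec X. b.X + 0\{a} + b.(X + X) :: —b→ t1, —b→ t2
Partition-refinement fixed point:
  B0 = {s0, s1, t0, t1, t2}
s0 ∈ B0, t0 ∈ B0 → same block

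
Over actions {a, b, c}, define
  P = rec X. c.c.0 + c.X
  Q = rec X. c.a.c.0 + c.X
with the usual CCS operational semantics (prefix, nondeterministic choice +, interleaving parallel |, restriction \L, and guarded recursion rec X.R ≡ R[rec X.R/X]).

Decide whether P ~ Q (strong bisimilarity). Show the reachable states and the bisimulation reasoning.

LTS(P): 3 reachable states
  s0 = rec X. c.c.0 + c.X → ··c··> s0, ··c··> s1
  s1 = c.0 → ··c··> s2
  s2 = 0 → ∅
LTS(Q): 4 reachable states
  t0 = rec X. c.a.c.0 + c.X → ··c··> t0, ··c··> t1
  t1 = a.c.0 → ··a··> t2
  t2 = c.0 → ··c··> t3
  t3 = 0 → ∅
Coarsest stable partition (strong bisimilarity classes):
  B0 = {s0}
  B1 = {s1, t2}
  B2 = {s2, t3}
  B3 = {t0}
  B4 = {t1}
s0 ∈ B0, t0 ∈ B3 → different blocks

not bisimilar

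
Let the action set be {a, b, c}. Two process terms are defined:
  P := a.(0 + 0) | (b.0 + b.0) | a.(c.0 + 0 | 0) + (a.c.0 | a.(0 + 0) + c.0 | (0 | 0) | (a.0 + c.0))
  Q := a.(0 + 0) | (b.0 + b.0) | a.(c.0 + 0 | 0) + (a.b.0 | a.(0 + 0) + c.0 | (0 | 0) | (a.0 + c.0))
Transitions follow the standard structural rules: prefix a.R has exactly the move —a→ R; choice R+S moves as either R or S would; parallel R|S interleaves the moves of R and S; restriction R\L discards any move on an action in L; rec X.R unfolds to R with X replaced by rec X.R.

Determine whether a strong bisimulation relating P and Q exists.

P ≁ Q

LTS(P): 20 reachable states
  m0 = a.(0 + 0) | (b.0 + b.0) | a.(c.0 + 0 | 0) + (a.c.0 | a.(0 + 0) + c.0 | (0 | 0) | (a.0 + c.0)) → —a→ m1, —a→ m2, —a→ m3, —a→ m4, —a→ m5, —b→ m6, —c→ m4, —c→ m7
  m1 = (0 + 0) | (b.0 + b.0) | a.(c.0 + 0 | 0) → —a→ m8, —b→ m9
  m2 = a.(0 + 0) | (b.0 + b.0) | (c.0 + 0 | 0) → —a→ m8, —b→ m10, —c→ m11
  m3 = a.c.0 | (0 + 0) → —a→ m12
  m4 = c.0 | (0 | 0) | 0 → —c→ m13
  m5 = c.0 | a.(0 + 0) → —a→ m12, —c→ m14
  m6 = a.(0 + 0) | 0 | a.(c.0 + 0 | 0) → —a→ m10, —a→ m9
  m7 = 0 | (0 | 0) | (a.0 + c.0) → —a→ m13, —c→ m13
  m8 = (0 + 0) | (b.0 + b.0) | (c.0 + 0 | 0) → —b→ m15, —c→ m16
  m9 = (0 + 0) | 0 | a.(c.0 + 0 | 0) → —a→ m15
  m10 = a.(0 + 0) | 0 | (c.0 + 0 | 0) → —a→ m15, —c→ m17
  m11 = a.(0 + 0) | (b.0 + b.0) | 0 → —a→ m16, —b→ m17
  m12 = c.0 | (0 + 0) → —c→ m18
  m13 = 0 | (0 | 0) | 0 → ·
  m14 = 0 | a.(0 + 0) → —a→ m18
  m15 = (0 + 0) | 0 | (c.0 + 0 | 0) → —c→ m19
  m16 = (0 + 0) | (b.0 + b.0) | 0 → —b→ m19
  m17 = a.(0 + 0) | 0 | 0 → —a→ m19
  m18 = 0 | (0 + 0) → ·
  m19 = (0 + 0) | 0 | 0 → ·
LTS(Q): 20 reachable states
  n0 = a.(0 + 0) | (b.0 + b.0) | a.(c.0 + 0 | 0) + (a.b.0 | a.(0 + 0) + c.0 | (0 | 0) | (a.0 + c.0)) → —a→ n1, —a→ n2, —a→ n3, —a→ n4, —a→ n5, —b→ n6, —c→ n5, —c→ n7
  n1 = (0 + 0) | (b.0 + b.0) | a.(c.0 + 0 | 0) → —a→ n8, —b→ n9
  n2 = a.(0 + 0) | (b.0 + b.0) | (c.0 + 0 | 0) → —a→ n8, —b→ n10, —c→ n11
  n3 = a.b.0 | (0 + 0) → —a→ n12
  n4 = b.0 | a.(0 + 0) → —a→ n12, —b→ n13
  n5 = c.0 | (0 | 0) | 0 → —c→ n14
  n6 = a.(0 + 0) | 0 | a.(c.0 + 0 | 0) → —a→ n10, —a→ n9
  n7 = 0 | (0 | 0) | (a.0 + c.0) → —a→ n14, —c→ n14
  n8 = (0 + 0) | (b.0 + b.0) | (c.0 + 0 | 0) → —b→ n15, —c→ n16
  n9 = (0 + 0) | 0 | a.(c.0 + 0 | 0) → —a→ n15
  n10 = a.(0 + 0) | 0 | (c.0 + 0 | 0) → —a→ n15, —c→ n17
  n11 = a.(0 + 0) | (b.0 + b.0) | 0 → —a→ n16, —b→ n17
  n12 = b.0 | (0 + 0) → —b→ n18
  n13 = 0 | a.(0 + 0) → —a→ n18
  n14 = 0 | (0 | 0) | 0 → ·
  n15 = (0 + 0) | 0 | (c.0 + 0 | 0) → —c→ n19
  n16 = (0 + 0) | (b.0 + b.0) | 0 → —b→ n19
  n17 = a.(0 + 0) | 0 | 0 → —a→ n19
  n18 = 0 | (0 + 0) → ·
  n19 = (0 + 0) | 0 | 0 → ·
Coarsest stable partition (strong bisimilarity classes):
  B0 = {m0}
  B1 = {m12, m15, m4, n15, n5}
  B2 = {m13, m18, m19, n14, n18, n19}
  B3 = {m6, n6}
  B4 = {m3, m9, n9}
  B5 = {m10, m5, n10}
  B6 = {m14, m17, n13, n17}
  B7 = {m7, n7}
  B8 = {m2, n2}
  B9 = {m11, n11, n4}
  B10 = {m16, n12, n16}
  B11 = {m8, n8}
  B12 = {m1, n1}
  B13 = {n0}
  B14 = {n3}
m0 ∈ B0, n0 ∈ B13 → different blocks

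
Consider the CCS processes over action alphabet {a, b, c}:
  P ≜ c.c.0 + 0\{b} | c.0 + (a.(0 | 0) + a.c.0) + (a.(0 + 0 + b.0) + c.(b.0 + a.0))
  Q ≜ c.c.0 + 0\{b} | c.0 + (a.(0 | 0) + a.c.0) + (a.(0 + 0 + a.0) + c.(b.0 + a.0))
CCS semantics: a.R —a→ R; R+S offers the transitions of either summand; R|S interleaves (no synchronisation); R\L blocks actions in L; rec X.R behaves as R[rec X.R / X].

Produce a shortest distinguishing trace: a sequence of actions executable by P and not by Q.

LTS(P): 7 reachable states
  m0 = c.c.0 + 0\{b} | c.0 + (a.(0 | 0) + a.c.0) + (a.(0 + 0 + b.0) + c.(b.0 + a.0)) → --a--▸ m1, --a--▸ m2, --a--▸ m3, --c--▸ m3, --c--▸ m4, --c--▸ m5
  m1 = 0 + 0 + b.0 → --b--▸ m6
  m2 = 0 | 0 → ·
  m3 = c.0 → --c--▸ m6
  m4 = 0\{b} | 0 → ·
  m5 = b.0 + a.0 → --a--▸ m6, --b--▸ m6
  m6 = 0 → ·
LTS(Q): 7 reachable states
  n0 = c.c.0 + 0\{b} | c.0 + (a.(0 | 0) + a.c.0) + (a.(0 + 0 + a.0) + c.(b.0 + a.0)) → --a--▸ n1, --a--▸ n2, --a--▸ n3, --c--▸ n3, --c--▸ n4, --c--▸ n5
  n1 = 0 + 0 + a.0 → --a--▸ n6
  n2 = 0 | 0 → ·
  n3 = c.0 → --c--▸ n6
  n4 = 0\{b} | 0 → ·
  n5 = b.0 + a.0 → --a--▸ n6, --b--▸ n6
  n6 = 0 → ·
Run σ = ⟨ab⟩ on P: start {m0}
  after a @ step 1: {m1, m2, m3}
  after b @ step 2: {m6}
  — P admits the full trace.
Run σ = ⟨ab⟩ on Q: start {n0}
  after a @ step 1: {n1, n2, n3}
  after b @ step 2: ∅  — Q cannot continue

ab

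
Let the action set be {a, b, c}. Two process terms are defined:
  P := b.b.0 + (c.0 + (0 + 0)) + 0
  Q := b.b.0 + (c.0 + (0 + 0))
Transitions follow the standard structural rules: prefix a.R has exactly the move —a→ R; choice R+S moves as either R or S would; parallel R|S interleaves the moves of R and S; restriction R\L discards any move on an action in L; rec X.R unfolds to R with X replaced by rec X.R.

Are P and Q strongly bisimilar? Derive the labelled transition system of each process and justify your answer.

LTS(P): 3 reachable states
  u0 = b.b.0 + (c.0 + (0 + 0)) + 0 → ··b··> u1, ··c··> u2
  u1 = b.0 → ··b··> u2
  u2 = 0 → deadlocked
LTS(Q): 3 reachable states
  v0 = b.b.0 + (c.0 + (0 + 0)) → ··b··> v1, ··c··> v2
  v1 = b.0 → ··b··> v2
  v2 = 0 → deadlocked
Partition-refinement fixed point:
  B0 = {u0, v0}
  B1 = {u1, v1}
  B2 = {u2, v2}
u0 ∈ B0, v0 ∈ B0 → same block

bisimilar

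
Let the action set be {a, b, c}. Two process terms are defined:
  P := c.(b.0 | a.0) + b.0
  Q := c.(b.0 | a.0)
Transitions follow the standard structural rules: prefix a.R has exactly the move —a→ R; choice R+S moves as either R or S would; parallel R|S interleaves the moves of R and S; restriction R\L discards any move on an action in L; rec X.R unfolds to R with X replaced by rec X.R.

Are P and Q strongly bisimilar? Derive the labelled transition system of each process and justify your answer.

not bisimilar

Reachable graph of P (6 states):
  u0 = c.(b.0 | a.0) + b.0 → -b-> u1, -c-> u2
  u1 = 0 → stopped
  u2 = b.0 | a.0 → -a-> u3, -b-> u4
  u3 = b.0 | 0 → -b-> u5
  u4 = 0 | a.0 → -a-> u5
  u5 = 0 | 0 → stopped
Reachable graph of Q (5 states):
  v0 = c.(b.0 | a.0) → -c-> v1
  v1 = b.0 | a.0 → -a-> v2, -b-> v3
  v2 = b.0 | 0 → -b-> v4
  v3 = 0 | a.0 → -a-> v4
  v4 = 0 | 0 → stopped
Partition-refinement fixed point:
  B0 = {u0}
  B1 = {u2, v1}
  B2 = {u4, v3}
  B3 = {u1, u5, v4}
  B4 = {u3, v2}
  B5 = {v0}
u0 ∈ B0, v0 ∈ B5 → different blocks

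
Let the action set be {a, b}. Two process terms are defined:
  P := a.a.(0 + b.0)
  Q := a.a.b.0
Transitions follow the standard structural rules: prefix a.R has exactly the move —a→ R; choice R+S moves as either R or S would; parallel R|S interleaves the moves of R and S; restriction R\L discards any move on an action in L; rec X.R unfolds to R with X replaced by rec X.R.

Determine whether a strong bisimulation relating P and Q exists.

Reachable graph of P (4 states):
  m0 = a.a.(0 + b.0) | —a→ m1
  m1 = a.(0 + b.0) | —a→ m2
  m2 = 0 + b.0 | —b→ m3
  m3 = 0 | ·
Reachable graph of Q (4 states):
  n0 = a.a.b.0 | —a→ n1
  n1 = a.b.0 | —a→ n2
  n2 = b.0 | —b→ n3
  n3 = 0 | ·
Coarsest stable partition (strong bisimilarity classes):
  B0 = {m0, n0}
  B1 = {m1, n1}
  B2 = {m2, n2}
  B3 = {m3, n3}
m0 ∈ B0, n0 ∈ B0 → same block

YES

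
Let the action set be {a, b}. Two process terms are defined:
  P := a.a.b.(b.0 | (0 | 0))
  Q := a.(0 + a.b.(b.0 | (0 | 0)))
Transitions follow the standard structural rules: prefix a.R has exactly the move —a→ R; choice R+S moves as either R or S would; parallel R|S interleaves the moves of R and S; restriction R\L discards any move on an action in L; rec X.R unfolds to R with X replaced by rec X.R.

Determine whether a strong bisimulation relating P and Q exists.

YES

P's transition system — 5 states:
  p0 = a.a.b.(b.0 | (0 | 0)) has moves —a→ p1
  p1 = a.b.(b.0 | (0 | 0)) has moves —a→ p2
  p2 = b.(b.0 | (0 | 0)) has moves —b→ p3
  p3 = b.0 | (0 | 0) has moves —b→ p4
  p4 = 0 | (0 | 0) has moves (no moves)
Q's transition system — 5 states:
  q0 = a.(0 + a.b.(b.0 | (0 | 0))) has moves —a→ q1
  q1 = 0 + a.b.(b.0 | (0 | 0)) has moves —a→ q2
  q2 = b.(b.0 | (0 | 0)) has moves —b→ q3
  q3 = b.0 | (0 | 0) has moves —b→ q4
  q4 = 0 | (0 | 0) has moves (no moves)
Coarsest stable partition (strong bisimilarity classes):
  B0 = {p0, q0}
  B1 = {p1, q1}
  B2 = {p2, q2}
  B3 = {p3, q3}
  B4 = {p4, q4}
p0 ∈ B0, q0 ∈ B0 → same block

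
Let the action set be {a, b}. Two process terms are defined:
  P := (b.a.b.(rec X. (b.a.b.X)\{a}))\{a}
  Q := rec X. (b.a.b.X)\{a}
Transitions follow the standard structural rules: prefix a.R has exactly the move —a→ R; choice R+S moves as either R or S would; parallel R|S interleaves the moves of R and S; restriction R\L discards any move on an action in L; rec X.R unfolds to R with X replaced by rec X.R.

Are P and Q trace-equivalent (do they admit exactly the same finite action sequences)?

trace-equivalent

P's transition system — 2 states:
  u0 = (b.a.b.(rec X. (b.a.b.X)\{a}))\{a} | —b→ u1
  u1 = (a.b.(rec X. (b.a.b.X)\{a}))\{a} | deadlocked
Q's transition system — 2 states:
  v0 = rec X. (b.a.b.X)\{a} | —b→ v1
  v1 = (a.b.(rec X. (b.a.b.X)\{a}))\{a} | deadlocked
Partition-refinement fixed point:
  B0 = {u0, v0}
  B1 = {u1, v1}
u0 ∈ B0, v0 ∈ B0 → same block
Bisimilar ⇒ trace-equivalent.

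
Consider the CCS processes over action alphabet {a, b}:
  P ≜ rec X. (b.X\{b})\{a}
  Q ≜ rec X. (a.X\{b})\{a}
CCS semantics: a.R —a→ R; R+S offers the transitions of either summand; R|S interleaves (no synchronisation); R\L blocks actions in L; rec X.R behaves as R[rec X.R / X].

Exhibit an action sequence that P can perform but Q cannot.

b

Reachable graph of P (2 states):
  s0 = rec X. (b.X\{b})\{a} → ··b··> s1
  s1 = (rec X. (b.X\{b})\{a})\{b}\{a} → stopped
Reachable graph of Q (1 states):
  t0 = rec X. (a.X\{b})\{a} → stopped
Executing b from P (initial set {s0}):
  after b @ step 1: {s1}
  ✓ P
Executing b from Q (initial set {t0}):
  after b @ step 1: no successor for Q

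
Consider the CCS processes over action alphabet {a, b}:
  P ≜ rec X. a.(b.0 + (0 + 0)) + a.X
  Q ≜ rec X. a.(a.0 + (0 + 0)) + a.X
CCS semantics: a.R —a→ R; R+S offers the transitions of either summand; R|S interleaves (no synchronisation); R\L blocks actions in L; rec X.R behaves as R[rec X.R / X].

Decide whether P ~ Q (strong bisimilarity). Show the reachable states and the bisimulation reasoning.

P ≁ Q

P's transition system — 3 states:
  p0 = rec X. a.(b.0 + (0 + 0)) + a.X → -a-> p0, -a-> p1
  p1 = b.0 + (0 + 0) → -b-> p2
  p2 = 0 → deadlocked
Q's transition system — 3 states:
  q0 = rec X. a.(a.0 + (0 + 0)) + a.X → -a-> q0, -a-> q1
  q1 = a.0 + (0 + 0) → -a-> q2
  q2 = 0 → deadlocked
Bisimilarity quotient blocks:
  B0 = {p0}
  B1 = {p1}
  B2 = {p2, q2}
  B3 = {q0}
  B4 = {q1}
p0 ∈ B0, q0 ∈ B3 → different blocks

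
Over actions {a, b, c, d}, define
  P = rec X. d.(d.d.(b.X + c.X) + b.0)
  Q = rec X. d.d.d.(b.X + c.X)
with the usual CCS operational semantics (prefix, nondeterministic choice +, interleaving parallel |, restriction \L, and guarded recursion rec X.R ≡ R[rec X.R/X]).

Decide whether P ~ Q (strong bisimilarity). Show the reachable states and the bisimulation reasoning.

Reachable graph of P (5 states):
  u0 = rec X. d.(d.d.(b.X + c.X) + b.0) | ··d··> u1
  u1 = d.d.(b.(rec X. d.(d.d.(b.X + c.X) + b.0)) + c.(rec X. d.(d.d.(b.X + c.X) + b.0))) + b.0 | ··b··> u2, ··d··> u3
  u2 = 0 | ∅
  u3 = d.(b.(rec X. d.(d.d.(b.X + c.X) + b.0)) + c.(rec X. d.(d.d.(b.X + c.X) + b.0))) | ··d··> u4
  u4 = b.(rec X. d.(d.d.(b.X + c.X) + b.0)) + c.(rec X. d.(d.d.(b.X + c.X) + b.0)) | ··b··> u0, ··c··> u0
Reachable graph of Q (4 states):
  v0 = rec X. d.d.d.(b.X + c.X) | ··d··> v1
  v1 = d.d.(b.(rec X. d.d.d.(b.X + c.X)) + c.(rec X. d.d.d.(b.X + c.X))) | ··d··> v2
  v2 = d.(b.(rec X. d.d.d.(b.X + c.X)) + c.(rec X. d.d.d.(b.X + c.X))) | ··d··> v3
  v3 = b.(rec X. d.d.d.(b.X + c.X)) + c.(rec X. d.d.d.(b.X + c.X)) | ··b··> v0, ··c··> v0
Partition-refinement fixed point:
  B0 = {u0}
  B1 = {u1}
  B2 = {u2}
  B3 = {u3}
  B4 = {u4}
  B5 = {v0}
  B6 = {v1}
  B7 = {v2}
  B8 = {v3}
u0 ∈ B0, v0 ∈ B5 → different blocks

NO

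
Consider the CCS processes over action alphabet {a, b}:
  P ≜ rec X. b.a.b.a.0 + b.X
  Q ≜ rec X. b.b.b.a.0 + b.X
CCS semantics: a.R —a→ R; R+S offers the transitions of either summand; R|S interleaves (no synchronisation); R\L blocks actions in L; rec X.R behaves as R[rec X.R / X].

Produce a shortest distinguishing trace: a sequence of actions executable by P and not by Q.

P's transition system — 5 states:
  u0 = rec X. b.a.b.a.0 + b.X → ··b··> u0, ··b··> u1
  u1 = a.b.a.0 → ··a··> u2
  u2 = b.a.0 → ··b··> u3
  u3 = a.0 → ··a··> u4
  u4 = 0 → ·
Q's transition system — 5 states:
  v0 = rec X. b.b.b.a.0 + b.X → ··b··> v0, ··b··> v1
  v1 = b.b.a.0 → ··b··> v2
  v2 = b.a.0 → ··b··> v3
  v3 = a.0 → ··a··> v4
  v4 = 0 → ·
Run σ = ⟨ba⟩ on P: start {u0}
  step 1 (b): {u0, u1}
  step 2 (a): {u2}
  P completes σ.
Run σ = ⟨ba⟩ on Q: start {v0}
  step 1 (b): {v0, v1}
  step 2 (a): ∅  — Q cannot continue

ba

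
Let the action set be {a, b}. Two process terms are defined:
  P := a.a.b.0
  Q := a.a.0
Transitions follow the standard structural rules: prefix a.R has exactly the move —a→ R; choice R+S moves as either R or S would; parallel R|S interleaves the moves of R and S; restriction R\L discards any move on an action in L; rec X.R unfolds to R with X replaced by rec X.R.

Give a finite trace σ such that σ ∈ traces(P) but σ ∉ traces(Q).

LTS(P): 4 reachable states
  u0 = a.a.b.0 has moves =a=> u1
  u1 = a.b.0 has moves =a=> u2
  u2 = b.0 has moves =b=> u3
  u3 = 0 has moves ·
LTS(Q): 3 reachable states
  v0 = a.a.0 has moves =a=> v1
  v1 = a.0 has moves =a=> v2
  v2 = 0 has moves ·
Trace ⟨aab⟩ through P, begin at {u0}:
  [1] a ⇒ {u1}
  [2] a ⇒ {u2}
  [3] b ⇒ {u3}
  — P admits the full trace.
Trace ⟨aab⟩ through Q, begin at {v0}:
  [1] a ⇒ {v1}
  [2] a ⇒ {v2}
  [3] b ⇒ ∅ (Q stuck)

aab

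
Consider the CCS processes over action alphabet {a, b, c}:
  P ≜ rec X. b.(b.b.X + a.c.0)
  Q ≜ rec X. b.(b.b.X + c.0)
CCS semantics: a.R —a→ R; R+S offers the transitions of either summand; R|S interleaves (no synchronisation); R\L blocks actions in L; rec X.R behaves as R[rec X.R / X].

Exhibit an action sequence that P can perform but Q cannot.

P's transition system — 5 states:
  u0 = rec X. b.(b.b.X + a.c.0) :: =b=> u1
  u1 = b.b.(rec X. b.(b.b.X + a.c.0)) + a.c.0 :: =a=> u2, =b=> u3
  u2 = c.0 :: =c=> u4
  u3 = b.(rec X. b.(b.b.X + a.c.0)) :: =b=> u0
  u4 = 0 :: (no moves)
Q's transition system — 4 states:
  v0 = rec X. b.(b.b.X + c.0) :: =b=> v1
  v1 = b.b.(rec X. b.(b.b.X + c.0)) + c.0 :: =b=> v2, =c=> v3
  v2 = b.(rec X. b.(b.b.X + c.0)) :: =b=> v0
  v3 = 0 :: (no moves)
Run σ = ⟨ba⟩ on P: start {u0}
  after b @ step 1: {u1}
  after a @ step 2: {u2}
  P completes σ.
Run σ = ⟨ba⟩ on Q: start {v0}
  after b @ step 1: {v1}
  after a @ step 2: ∅  — Q cannot continue

ba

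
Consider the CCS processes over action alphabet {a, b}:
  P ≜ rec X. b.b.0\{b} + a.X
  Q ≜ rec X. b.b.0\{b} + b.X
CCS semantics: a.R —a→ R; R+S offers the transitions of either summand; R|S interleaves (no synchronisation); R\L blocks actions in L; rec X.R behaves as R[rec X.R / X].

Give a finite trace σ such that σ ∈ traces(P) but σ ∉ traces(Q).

a

P's transition system — 3 states:
  m0 = rec X. b.b.0\{b} + a.X has moves —a→ m0, —b→ m1
  m1 = b.0\{b} has moves —b→ m2
  m2 = 0\{b} has moves deadlocked
Q's transition system — 3 states:
  n0 = rec X. b.b.0\{b} + b.X has moves —b→ n0, —b→ n1
  n1 = b.0\{b} has moves —b→ n2
  n2 = 0\{b} has moves deadlocked
Trace ⟨a⟩ through P, begin at {m0}:
  step 1 (a): {m0}
  P completes σ.
Trace ⟨a⟩ through Q, begin at {n0}:
  step 1 (a): ∅  — Q cannot continue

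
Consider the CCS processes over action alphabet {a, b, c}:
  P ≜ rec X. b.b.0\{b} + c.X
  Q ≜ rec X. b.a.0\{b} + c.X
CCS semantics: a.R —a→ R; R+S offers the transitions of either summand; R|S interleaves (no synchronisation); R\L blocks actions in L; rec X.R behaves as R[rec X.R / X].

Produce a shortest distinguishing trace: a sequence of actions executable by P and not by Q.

Reachable graph of P (3 states):
  s0 = rec X. b.b.0\{b} + c.X → --b--▸ s1, --c--▸ s0
  s1 = b.0\{b} → --b--▸ s2
  s2 = 0\{b} → stopped
Reachable graph of Q (3 states):
  t0 = rec X. b.a.0\{b} + c.X → --b--▸ t1, --c--▸ t0
  t1 = a.0\{b} → --a--▸ t2
  t2 = 0\{b} → stopped
Trace ⟨bb⟩ through P, begin at {s0}:
  [1] b ⇒ {s1}
  [2] b ⇒ {s2}
  ✓ P
Trace ⟨bb⟩ through Q, begin at {t0}:
  [1] b ⇒ {t1}
  [2] b ⇒ ∅ (Q stuck)

bb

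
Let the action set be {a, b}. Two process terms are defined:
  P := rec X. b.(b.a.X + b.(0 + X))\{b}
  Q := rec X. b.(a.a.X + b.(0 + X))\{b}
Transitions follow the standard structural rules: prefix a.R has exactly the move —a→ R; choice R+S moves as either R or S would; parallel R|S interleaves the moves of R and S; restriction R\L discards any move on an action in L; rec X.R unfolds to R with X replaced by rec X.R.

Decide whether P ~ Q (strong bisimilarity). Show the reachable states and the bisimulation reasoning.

P ≁ Q

LTS(P): 2 reachable states
  p0 = rec X. b.(b.a.X + b.(0 + X))\{b} | ··b··> p1
  p1 = (b.a.(rec X. b.(b.a.X + b.(0 + X))\{b}) + b.(0 + (rec X. b.(b.a.X + b.(0 + X))\{b})))\{b} | (no moves)
LTS(Q): 4 reachable states
  q0 = rec X. b.(a.a.X + b.(0 + X))\{b} | ··b··> q1
  q1 = (a.a.(rec X. b.(a.a.X + b.(0 + X))\{b}) + b.(0 + (rec X. b.(a.a.X + b.(0 + X))\{b})))\{b} | ··a··> q2
  q2 = (a.(rec X. b.(a.a.X + b.(0 + X))\{b}))\{b} | ··a··> q3
  q3 = (rec X. b.(a.a.X + b.(0 + X))\{b})\{b} | (no moves)
Coarsest stable partition (strong bisimilarity classes):
  B0 = {p0}
  B1 = {p1, q3}
  B2 = {q0}
  B3 = {q1}
  B4 = {q2}
p0 ∈ B0, q0 ∈ B2 → different blocks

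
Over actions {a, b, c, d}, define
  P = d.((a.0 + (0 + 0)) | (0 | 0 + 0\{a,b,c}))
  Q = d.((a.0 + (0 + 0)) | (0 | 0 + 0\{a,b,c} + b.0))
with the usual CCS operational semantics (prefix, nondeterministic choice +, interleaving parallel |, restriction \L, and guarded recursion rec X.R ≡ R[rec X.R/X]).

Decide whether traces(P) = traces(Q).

LTS(P): 3 reachable states
  u0 = d.((a.0 + (0 + 0)) | (0 | 0 + 0\{a,b,c})) :: =d=> u1
  u1 = (a.0 + (0 + 0)) | (0 | 0 + 0\{a,b,c}) :: =a=> u2
  u2 = 0 | (0 | 0 + 0\{a,b,c}) :: ·
LTS(Q): 5 reachable states
  v0 = d.((a.0 + (0 + 0)) | (0 | 0 + 0\{a,b,c} + b.0)) :: =d=> v1
  v1 = (a.0 + (0 + 0)) | (0 | 0 + 0\{a,b,c} + b.0) :: =a=> v2, =b=> v3
  v2 = 0 | (0 | 0 + 0\{a,b,c} + b.0) :: =b=> v4
  v3 = (a.0 + (0 + 0)) | 0 :: =a=> v4
  v4 = 0 | 0 :: ·
Run σ = ⟨db⟩ on Q: start {v0}
  step 1 (d): {v1}
  step 2 (b): {v3}
  Q completes σ.
Run σ = ⟨db⟩ on P: start {u0}
  step 1 (d): {u1}
  step 2 (b): ∅  — P cannot continue

NO — witness ⟨db⟩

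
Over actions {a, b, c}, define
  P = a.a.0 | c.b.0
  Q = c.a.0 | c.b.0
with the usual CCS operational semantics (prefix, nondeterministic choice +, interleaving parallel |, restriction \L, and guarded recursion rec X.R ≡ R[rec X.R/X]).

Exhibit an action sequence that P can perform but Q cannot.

Reachable graph of P (9 states):
  s0 = a.a.0 | c.b.0 | -a-> s1, -c-> s2
  s1 = a.0 | c.b.0 | -a-> s3, -c-> s4
  s2 = a.a.0 | b.0 | -a-> s4, -b-> s5
  s3 = 0 | c.b.0 | -c-> s6
  s4 = a.0 | b.0 | -a-> s6, -b-> s7
  s5 = a.a.0 | 0 | -a-> s7
  s6 = 0 | b.0 | -b-> s8
  s7 = a.0 | 0 | -a-> s8
  s8 = 0 | 0 | ∅
Reachable graph of Q (9 states):
  t0 = c.a.0 | c.b.0 | -c-> t1, -c-> t2
  t1 = a.0 | c.b.0 | -a-> t3, -c-> t4
  t2 = c.a.0 | b.0 | -b-> t5, -c-> t4
  t3 = 0 | c.b.0 | -c-> t6
  t4 = a.0 | b.0 | -a-> t6, -b-> t7
  t5 = c.a.0 | 0 | -c-> t7
  t6 = 0 | b.0 | -b-> t8
  t7 = a.0 | 0 | -a-> t8
  t8 = 0 | 0 | ∅
Run σ = ⟨a⟩ on P: start {s0}
  after a @ step 1: {s1}
  ✓ P
Run σ = ⟨a⟩ on Q: start {t0}
  after a @ step 1: ∅  — Q cannot continue

a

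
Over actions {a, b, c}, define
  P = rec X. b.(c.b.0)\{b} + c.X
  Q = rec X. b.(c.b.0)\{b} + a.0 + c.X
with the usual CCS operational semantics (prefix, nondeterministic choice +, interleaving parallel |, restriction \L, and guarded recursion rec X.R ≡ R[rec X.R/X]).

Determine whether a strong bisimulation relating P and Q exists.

P's transition system — 3 states:
  u0 = rec X. b.(c.b.0)\{b} + c.X has moves ··b··> u1, ··c··> u0
  u1 = (c.b.0)\{b} has moves ··c··> u2
  u2 = (b.0)\{b} has moves (no moves)
Q's transition system — 4 states:
  v0 = rec X. b.(c.b.0)\{b} + a.0 + c.X has moves ··a··> v1, ··b··> v2, ··c··> v0
  v1 = 0 has moves (no moves)
  v2 = (c.b.0)\{b} has moves ··c··> v3
  v3 = (b.0)\{b} has moves (no moves)
Partition-refinement fixed point:
  B0 = {u0}
  B1 = {u1, v2}
  B2 = {u2, v1, v3}
  B3 = {v0}
u0 ∈ B0, v0 ∈ B3 → different blocks

NO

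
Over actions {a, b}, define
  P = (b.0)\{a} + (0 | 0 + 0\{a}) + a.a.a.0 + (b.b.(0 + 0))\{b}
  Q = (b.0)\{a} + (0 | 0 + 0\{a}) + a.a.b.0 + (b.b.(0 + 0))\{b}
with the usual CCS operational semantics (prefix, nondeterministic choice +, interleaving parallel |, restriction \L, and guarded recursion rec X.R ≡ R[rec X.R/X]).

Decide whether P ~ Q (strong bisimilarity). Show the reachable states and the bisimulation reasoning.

Reachable graph of P (5 states):
  u0 = (b.0)\{a} + (0 | 0 + 0\{a}) + a.a.a.0 + (b.b.(0 + 0))\{b} | ··a··> u1, ··b··> u2
  u1 = a.a.0 | ··a··> u3
  u2 = 0\{a} | (no moves)
  u3 = a.0 | ··a··> u4
  u4 = 0 | (no moves)
Reachable graph of Q (5 states):
  v0 = (b.0)\{a} + (0 | 0 + 0\{a}) + a.a.b.0 + (b.b.(0 + 0))\{b} | ··a··> v1, ··b··> v2
  v1 = a.b.0 | ··a··> v3
  v2 = 0\{a} | (no moves)
  v3 = b.0 | ··b··> v4
  v4 = 0 | (no moves)
Partition-refinement fixed point:
  B0 = {u0}
  B1 = {u2, u4, v2, v4}
  B2 = {u1}
  B3 = {u3}
  B4 = {v0}
  B5 = {v1}
  B6 = {v3}
u0 ∈ B0, v0 ∈ B4 → different blocks

P ≁ Q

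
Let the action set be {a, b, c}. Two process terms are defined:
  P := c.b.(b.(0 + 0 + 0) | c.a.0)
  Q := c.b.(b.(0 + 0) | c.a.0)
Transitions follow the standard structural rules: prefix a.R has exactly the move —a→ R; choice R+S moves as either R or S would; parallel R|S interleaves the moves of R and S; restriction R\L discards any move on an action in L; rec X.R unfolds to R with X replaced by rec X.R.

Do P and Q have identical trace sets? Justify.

trace-equivalent

P's transition system — 8 states:
  m0 = c.b.(b.(0 + 0 + 0) | c.a.0) :: --c--▸ m1
  m1 = b.(b.(0 + 0 + 0) | c.a.0) :: --b--▸ m2
  m2 = b.(0 + 0 + 0) | c.a.0 :: --b--▸ m3, --c--▸ m4
  m3 = (0 + 0 + 0) | c.a.0 :: --c--▸ m5
  m4 = b.(0 + 0 + 0) | a.0 :: --a--▸ m6, --b--▸ m5
  m5 = (0 + 0 + 0) | a.0 :: --a--▸ m7
  m6 = b.(0 + 0 + 0) | 0 :: --b--▸ m7
  m7 = (0 + 0 + 0) | 0 :: ·
Q's transition system — 8 states:
  n0 = c.b.(b.(0 + 0) | c.a.0) :: --c--▸ n1
  n1 = b.(b.(0 + 0) | c.a.0) :: --b--▸ n2
  n2 = b.(0 + 0) | c.a.0 :: --b--▸ n3, --c--▸ n4
  n3 = (0 + 0) | c.a.0 :: --c--▸ n5
  n4 = b.(0 + 0) | a.0 :: --a--▸ n6, --b--▸ n5
  n5 = (0 + 0) | a.0 :: --a--▸ n7
  n6 = b.(0 + 0) | 0 :: --b--▸ n7
  n7 = (0 + 0) | 0 :: ·
Coarsest stable partition (strong bisimilarity classes):
  B0 = {m0, n0}
  B1 = {m1, n1}
  B2 = {m2, n2}
  B3 = {m4, n4}
  B4 = {m6, n6}
  B5 = {m7, n7}
  B6 = {m5, n5}
  B7 = {m3, n3}
m0 ∈ B0, n0 ∈ B0 → same block
Bisimilar ⇒ trace-equivalent.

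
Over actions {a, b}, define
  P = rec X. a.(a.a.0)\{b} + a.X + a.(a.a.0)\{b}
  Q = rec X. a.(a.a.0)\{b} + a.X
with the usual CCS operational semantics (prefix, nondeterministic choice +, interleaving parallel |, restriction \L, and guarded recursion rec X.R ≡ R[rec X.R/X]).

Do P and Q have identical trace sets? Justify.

traces(P) = traces(Q)

Reachable graph of P (4 states):
  m0 = rec X. a.(a.a.0)\{b} + a.X + a.(a.a.0)\{b} | =a=> m0, =a=> m1
  m1 = (a.a.0)\{b} | =a=> m2
  m2 = (a.0)\{b} | =a=> m3
  m3 = 0\{b} | stopped
Reachable graph of Q (4 states):
  n0 = rec X. a.(a.a.0)\{b} + a.X | =a=> n0, =a=> n1
  n1 = (a.a.0)\{b} | =a=> n2
  n2 = (a.0)\{b} | =a=> n3
  n3 = 0\{b} | stopped
Bisimilarity quotient blocks:
  B0 = {m0, n0}
  B1 = {m1, n1}
  B2 = {m2, n2}
  B3 = {m3, n3}
m0 ∈ B0, n0 ∈ B0 → same block
Bisimilar ⇒ trace-equivalent.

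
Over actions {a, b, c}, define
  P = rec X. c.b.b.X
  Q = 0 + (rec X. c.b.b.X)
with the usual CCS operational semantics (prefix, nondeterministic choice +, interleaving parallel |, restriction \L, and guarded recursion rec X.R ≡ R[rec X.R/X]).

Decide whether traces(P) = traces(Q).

P's transition system — 3 states:
  u0 = rec X. c.b.b.X | --c--▸ u1
  u1 = b.b.(rec X. c.b.b.X) | --b--▸ u2
  u2 = b.(rec X. c.b.b.X) | --b--▸ u0
Q's transition system — 4 states:
  v0 = 0 + (rec X. c.b.b.X) | --c--▸ v1
  v1 = b.b.(rec X. c.b.b.X) | --b--▸ v2
  v2 = b.(rec X. c.b.b.X) | --b--▸ v3
  v3 = rec X. c.b.b.X | --c--▸ v1
Bisimilarity quotient blocks:
  B0 = {u0, v0, v3}
  B1 = {u1, v1}
  B2 = {u2, v2}
u0 ∈ B0, v0 ∈ B0 → same block
Bisimilar ⇒ trace-equivalent.

trace-equivalent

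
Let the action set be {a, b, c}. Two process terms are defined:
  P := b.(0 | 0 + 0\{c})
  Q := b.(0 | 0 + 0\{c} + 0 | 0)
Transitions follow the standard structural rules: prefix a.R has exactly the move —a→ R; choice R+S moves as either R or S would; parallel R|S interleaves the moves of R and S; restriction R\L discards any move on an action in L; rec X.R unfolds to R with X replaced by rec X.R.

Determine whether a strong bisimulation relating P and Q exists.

LTS(P): 2 reachable states
  u0 = b.(0 | 0 + 0\{c}) | --b--▸ u1
  u1 = 0 | 0 + 0\{c} | deadlocked
LTS(Q): 2 reachable states
  v0 = b.(0 | 0 + 0\{c} + 0 | 0) | --b--▸ v1
  v1 = 0 | 0 + 0\{c} + 0 | 0 | deadlocked
Partition-refinement fixed point:
  B0 = {u0, v0}
  B1 = {u1, v1}
u0 ∈ B0, v0 ∈ B0 → same block

YES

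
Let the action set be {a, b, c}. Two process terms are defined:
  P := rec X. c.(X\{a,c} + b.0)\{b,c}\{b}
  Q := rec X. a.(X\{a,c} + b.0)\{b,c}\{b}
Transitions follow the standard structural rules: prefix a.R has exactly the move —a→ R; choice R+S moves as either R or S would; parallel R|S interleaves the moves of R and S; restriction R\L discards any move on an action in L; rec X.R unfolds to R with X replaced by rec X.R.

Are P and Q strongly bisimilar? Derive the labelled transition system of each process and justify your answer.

P ≁ Q

Reachable graph of P (2 states):
  m0 = rec X. c.(X\{a,c} + b.0)\{b,c}\{b} :: -c-> m1
  m1 = ((rec X. c.(X\{a,c} + b.0)\{b,c}\{b})\{a,c} + b.0)\{b,c}\{b} :: (no moves)
Reachable graph of Q (2 states):
  n0 = rec X. a.(X\{a,c} + b.0)\{b,c}\{b} :: -a-> n1
  n1 = ((rec X. a.(X\{a,c} + b.0)\{b,c}\{b})\{a,c} + b.0)\{b,c}\{b} :: (no moves)
Coarsest stable partition (strong bisimilarity classes):
  B0 = {m0}
  B1 = {m1, n1}
  B2 = {n0}
m0 ∈ B0, n0 ∈ B2 → different blocks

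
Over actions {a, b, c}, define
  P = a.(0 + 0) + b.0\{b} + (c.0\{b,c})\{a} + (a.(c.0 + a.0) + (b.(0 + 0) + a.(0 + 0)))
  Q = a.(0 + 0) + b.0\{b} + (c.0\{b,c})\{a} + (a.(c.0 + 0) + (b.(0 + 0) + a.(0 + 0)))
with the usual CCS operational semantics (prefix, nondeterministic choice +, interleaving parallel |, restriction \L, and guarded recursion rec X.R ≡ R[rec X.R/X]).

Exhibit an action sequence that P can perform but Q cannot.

LTS(P): 6 reachable states
  m0 = a.(0 + 0) + b.0\{b} + (c.0\{b,c})\{a} + (a.(c.0 + a.0) + (b.(0 + 0) + a.(0 + 0))) ⊢ =a=> m1, =a=> m2, =b=> m1, =b=> m3, =c=> m4
  m1 = 0 + 0 ⊢ ·
  m2 = c.0 + a.0 ⊢ =a=> m5, =c=> m5
  m3 = 0\{b} ⊢ ·
  m4 = 0\{b,c}\{a} ⊢ ·
  m5 = 0 ⊢ ·
LTS(Q): 6 reachable states
  n0 = a.(0 + 0) + b.0\{b} + (c.0\{b,c})\{a} + (a.(c.0 + 0) + (b.(0 + 0) + a.(0 + 0))) ⊢ =a=> n1, =a=> n2, =b=> n1, =b=> n3, =c=> n4
  n1 = 0 + 0 ⊢ ·
  n2 = c.0 + 0 ⊢ =c=> n5
  n3 = 0\{b} ⊢ ·
  n4 = 0\{b,c}\{a} ⊢ ·
  n5 = 0 ⊢ ·
Executing aa from P (initial set {m0}):
  after a @ step 1: {m1, m2}
  after a @ step 2: {m5}
  P completes σ.
Executing aa from Q (initial set {n0}):
  after a @ step 1: {n1, n2}
  after a @ step 2: ∅  — Q cannot continue

aa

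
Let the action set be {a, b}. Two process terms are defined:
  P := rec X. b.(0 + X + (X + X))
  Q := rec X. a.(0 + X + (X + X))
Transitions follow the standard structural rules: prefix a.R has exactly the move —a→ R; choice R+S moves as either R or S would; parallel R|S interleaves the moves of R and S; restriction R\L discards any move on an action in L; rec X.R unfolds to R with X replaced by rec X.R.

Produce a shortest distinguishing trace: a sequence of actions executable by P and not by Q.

Reachable graph of P (2 states):
  s0 = rec X. b.(0 + X + (X + X)) | =b=> s1
  s1 = 0 + (rec X. b.(0 + X + (X + X))) + ((rec X. b.(0 + X + (X + X))) + (rec X. b.(0 + X + (X + X)))) | =b=> s1
Reachable graph of Q (2 states):
  t0 = rec X. a.(0 + X + (X + X)) | =a=> t1
  t1 = 0 + (rec X. a.(0 + X + (X + X))) + ((rec X. a.(0 + X + (X + X))) + (rec X. a.(0 + X + (X + X)))) | =a=> t1
Run σ = ⟨b⟩ on P: start {s0}
  step 1 (b): {s1}
  — P admits the full trace.
Run σ = ⟨b⟩ on Q: start {t0}
  step 1 (b): no successor for Q

b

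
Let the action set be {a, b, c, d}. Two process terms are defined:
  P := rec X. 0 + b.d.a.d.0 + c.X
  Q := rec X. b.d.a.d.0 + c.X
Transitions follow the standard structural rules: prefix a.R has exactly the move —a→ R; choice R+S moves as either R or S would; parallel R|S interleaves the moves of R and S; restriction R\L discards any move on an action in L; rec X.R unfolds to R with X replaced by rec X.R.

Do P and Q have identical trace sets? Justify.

P's transition system — 5 states:
  u0 = rec X. 0 + b.d.a.d.0 + c.X → --b--▸ u1, --c--▸ u0
  u1 = d.a.d.0 → --d--▸ u2
  u2 = a.d.0 → --a--▸ u3
  u3 = d.0 → --d--▸ u4
  u4 = 0 → ·
Q's transition system — 5 states:
  v0 = rec X. b.d.a.d.0 + c.X → --b--▸ v1, --c--▸ v0
  v1 = d.a.d.0 → --d--▸ v2
  v2 = a.d.0 → --a--▸ v3
  v3 = d.0 → --d--▸ v4
  v4 = 0 → ·
Coarsest stable partition (strong bisimilarity classes):
  B0 = {u0, v0}
  B1 = {u1, v1}
  B2 = {u2, v2}
  B3 = {u3, v3}
  B4 = {u4, v4}
u0 ∈ B0, v0 ∈ B0 → same block
Bisimilar ⇒ trace-equivalent.

traces(P) = traces(Q)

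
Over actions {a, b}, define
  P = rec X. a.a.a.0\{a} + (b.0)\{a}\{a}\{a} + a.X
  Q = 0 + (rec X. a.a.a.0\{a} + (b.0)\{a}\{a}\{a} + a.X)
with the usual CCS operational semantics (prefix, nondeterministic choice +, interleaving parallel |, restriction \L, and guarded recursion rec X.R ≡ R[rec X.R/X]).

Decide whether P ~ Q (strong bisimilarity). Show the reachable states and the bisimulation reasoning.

LTS(P): 5 reachable states
  u0 = rec X. a.a.a.0\{a} + (b.0)\{a}\{a}\{a} + a.X | —a→ u0, —a→ u1, —b→ u2
  u1 = a.a.0\{a} | —a→ u3
  u2 = 0\{a}\{a}\{a} | stopped
  u3 = a.0\{a} | —a→ u4
  u4 = 0\{a} | stopped
LTS(Q): 6 reachable states
  v0 = 0 + (rec X. a.a.a.0\{a} + (b.0)\{a}\{a}\{a} + a.X) | —a→ v1, —a→ v2, —b→ v3
  v1 = a.a.0\{a} | —a→ v4
  v2 = rec X. a.a.a.0\{a} + (b.0)\{a}\{a}\{a} + a.X | —a→ v1, —a→ v2, —b→ v3
  v3 = 0\{a}\{a}\{a} | stopped
  v4 = a.0\{a} | —a→ v5
  v5 = 0\{a} | stopped
Partition-refinement fixed point:
  B0 = {u0, v0, v2}
  B1 = {u2, u4, v3, v5}
  B2 = {u1, v1}
  B3 = {u3, v4}
u0 ∈ B0, v0 ∈ B0 → same block

YES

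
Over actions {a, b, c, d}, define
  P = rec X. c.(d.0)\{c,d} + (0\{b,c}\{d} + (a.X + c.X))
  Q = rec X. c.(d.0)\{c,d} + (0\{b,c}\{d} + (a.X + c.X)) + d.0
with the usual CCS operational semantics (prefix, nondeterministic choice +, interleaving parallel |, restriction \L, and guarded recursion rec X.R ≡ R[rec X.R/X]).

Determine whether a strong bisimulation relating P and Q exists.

not bisimilar

P's transition system — 2 states:
  u0 = rec X. c.(d.0)\{c,d} + (0\{b,c}\{d} + (a.X + c.X)) :: ··a··> u0, ··c··> u0, ··c··> u1
  u1 = (d.0)\{c,d} :: ∅
Q's transition system — 3 states:
  v0 = rec X. c.(d.0)\{c,d} + (0\{b,c}\{d} + (a.X + c.X)) + d.0 :: ··a··> v0, ··c··> v0, ··c··> v1, ··d··> v2
  v1 = (d.0)\{c,d} :: ∅
  v2 = 0 :: ∅
Bisimilarity quotient blocks:
  B0 = {u0}
  B1 = {u1, v1, v2}
  B2 = {v0}
u0 ∈ B0, v0 ∈ B2 → different blocks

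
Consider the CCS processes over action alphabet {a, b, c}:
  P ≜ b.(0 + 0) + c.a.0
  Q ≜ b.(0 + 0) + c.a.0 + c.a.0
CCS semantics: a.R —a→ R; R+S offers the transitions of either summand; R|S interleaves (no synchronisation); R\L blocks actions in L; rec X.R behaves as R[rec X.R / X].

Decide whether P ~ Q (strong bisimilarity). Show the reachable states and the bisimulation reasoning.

LTS(P): 4 reachable states
  p0 = b.(0 + 0) + c.a.0 → -b-> p1, -c-> p2
  p1 = 0 + 0 → deadlocked
  p2 = a.0 → -a-> p3
  p3 = 0 → deadlocked
LTS(Q): 4 reachable states
  q0 = b.(0 + 0) + c.a.0 + c.a.0 → -b-> q1, -c-> q2
  q1 = 0 + 0 → deadlocked
  q2 = a.0 → -a-> q3
  q3 = 0 → deadlocked
Coarsest stable partition (strong bisimilarity classes):
  B0 = {p0, q0}
  B1 = {p2, q2}
  B2 = {p1, p3, q1, q3}
p0 ∈ B0, q0 ∈ B0 → same block

bisimilar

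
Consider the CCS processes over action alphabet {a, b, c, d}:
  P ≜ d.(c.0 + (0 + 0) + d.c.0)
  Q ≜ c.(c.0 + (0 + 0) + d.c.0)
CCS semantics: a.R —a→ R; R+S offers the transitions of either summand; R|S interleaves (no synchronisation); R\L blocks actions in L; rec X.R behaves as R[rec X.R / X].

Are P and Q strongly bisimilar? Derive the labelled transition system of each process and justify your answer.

NO

Reachable graph of P (4 states):
  p0 = d.(c.0 + (0 + 0) + d.c.0) ⊢ —d→ p1
  p1 = c.0 + (0 + 0) + d.c.0 ⊢ —c→ p2, —d→ p3
  p2 = 0 ⊢ ·
  p3 = c.0 ⊢ —c→ p2
Reachable graph of Q (4 states):
  q0 = c.(c.0 + (0 + 0) + d.c.0) ⊢ —c→ q1
  q1 = c.0 + (0 + 0) + d.c.0 ⊢ —c→ q2, —d→ q3
  q2 = 0 ⊢ ·
  q3 = c.0 ⊢ —c→ q2
Bisimilarity quotient blocks:
  B0 = {p0}
  B1 = {p1, q1}
  B2 = {p3, q3}
  B3 = {p2, q2}
  B4 = {q0}
p0 ∈ B0, q0 ∈ B4 → different blocks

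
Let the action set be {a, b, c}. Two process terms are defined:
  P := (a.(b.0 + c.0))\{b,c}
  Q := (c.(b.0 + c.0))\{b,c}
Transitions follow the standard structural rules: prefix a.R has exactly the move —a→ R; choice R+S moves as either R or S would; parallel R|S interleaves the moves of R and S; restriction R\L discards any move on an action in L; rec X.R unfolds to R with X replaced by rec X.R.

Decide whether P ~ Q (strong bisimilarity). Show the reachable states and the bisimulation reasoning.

NO

LTS(P): 2 reachable states
  m0 = (a.(b.0 + c.0))\{b,c} has moves -a-> m1
  m1 = (b.0 + c.0)\{b,c} has moves stopped
LTS(Q): 1 reachable states
  n0 = (c.(b.0 + c.0))\{b,c} has moves stopped
Coarsest stable partition (strong bisimilarity classes):
  B0 = {m0}
  B1 = {m1, n0}
m0 ∈ B0, n0 ∈ B1 → different blocks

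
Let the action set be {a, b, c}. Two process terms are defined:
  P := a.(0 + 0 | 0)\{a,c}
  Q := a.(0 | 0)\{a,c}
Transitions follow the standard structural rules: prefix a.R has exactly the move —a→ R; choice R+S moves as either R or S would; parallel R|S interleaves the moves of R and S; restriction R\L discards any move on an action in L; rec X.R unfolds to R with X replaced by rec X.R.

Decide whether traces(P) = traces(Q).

P's transition system — 2 states:
  u0 = a.(0 + 0 | 0)\{a,c} | ··a··> u1
  u1 = (0 + 0 | 0)\{a,c} | ·
Q's transition system — 2 states:
  v0 = a.(0 | 0)\{a,c} | ··a··> v1
  v1 = (0 | 0)\{a,c} | ·
Bisimilarity quotient blocks:
  B0 = {u0, v0}
  B1 = {u1, v1}
u0 ∈ B0, v0 ∈ B0 → same block
Bisimilar ⇒ trace-equivalent.

traces(P) = traces(Q)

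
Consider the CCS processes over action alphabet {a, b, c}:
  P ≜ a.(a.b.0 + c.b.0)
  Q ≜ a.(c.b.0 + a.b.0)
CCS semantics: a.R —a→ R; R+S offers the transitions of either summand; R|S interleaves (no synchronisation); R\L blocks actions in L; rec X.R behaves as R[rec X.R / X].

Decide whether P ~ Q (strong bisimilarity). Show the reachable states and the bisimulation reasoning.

bisimilar

Reachable graph of P (4 states):
  p0 = a.(a.b.0 + c.b.0) → =a=> p1
  p1 = a.b.0 + c.b.0 → =a=> p2, =c=> p2
  p2 = b.0 → =b=> p3
  p3 = 0 → ·
Reachable graph of Q (4 states):
  q0 = a.(c.b.0 + a.b.0) → =a=> q1
  q1 = c.b.0 + a.b.0 → =a=> q2, =c=> q2
  q2 = b.0 → =b=> q3
  q3 = 0 → ·
Partition-refinement fixed point:
  B0 = {p0, q0}
  B1 = {p1, q1}
  B2 = {p2, q2}
  B3 = {p3, q3}
p0 ∈ B0, q0 ∈ B0 → same block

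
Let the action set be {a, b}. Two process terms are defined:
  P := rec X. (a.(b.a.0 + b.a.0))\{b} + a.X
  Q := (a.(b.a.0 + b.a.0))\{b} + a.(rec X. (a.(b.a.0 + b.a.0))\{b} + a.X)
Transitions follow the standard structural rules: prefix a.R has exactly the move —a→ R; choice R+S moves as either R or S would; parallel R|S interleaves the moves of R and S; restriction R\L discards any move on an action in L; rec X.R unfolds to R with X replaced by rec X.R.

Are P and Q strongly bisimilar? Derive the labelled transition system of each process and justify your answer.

P's transition system — 2 states:
  u0 = rec X. (a.(b.a.0 + b.a.0))\{b} + a.X | --a--▸ u0, --a--▸ u1
  u1 = (b.a.0 + b.a.0)\{b} | deadlocked
Q's transition system — 3 states:
  v0 = (a.(b.a.0 + b.a.0))\{b} + a.(rec X. (a.(b.a.0 + b.a.0))\{b} + a.X) | --a--▸ v1, --a--▸ v2
  v1 = (b.a.0 + b.a.0)\{b} | deadlocked
  v2 = rec X. (a.(b.a.0 + b.a.0))\{b} + a.X | --a--▸ v1, --a--▸ v2
Bisimilarity quotient blocks:
  B0 = {u0, v0, v2}
  B1 = {u1, v1}
u0 ∈ B0, v0 ∈ B0 → same block

bisimilar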